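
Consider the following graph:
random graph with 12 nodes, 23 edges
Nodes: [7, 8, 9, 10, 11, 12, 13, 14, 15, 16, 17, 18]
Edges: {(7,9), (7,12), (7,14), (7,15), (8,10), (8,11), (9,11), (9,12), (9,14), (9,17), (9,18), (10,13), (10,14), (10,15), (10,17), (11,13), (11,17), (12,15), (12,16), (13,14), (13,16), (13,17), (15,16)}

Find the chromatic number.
Clique number ω(G) = 3 (lower bound: χ ≥ ω).
The clique on [9, 11, 17] has size 3, forcing χ ≥ 3, and the coloring below uses 3 colors, so χ(G) = 3.
A valid 3-coloring: color 1: [8, 9, 13, 15]; color 2: [7, 10, 11, 16, 18]; color 3: [12, 14, 17].

χ(G) = 3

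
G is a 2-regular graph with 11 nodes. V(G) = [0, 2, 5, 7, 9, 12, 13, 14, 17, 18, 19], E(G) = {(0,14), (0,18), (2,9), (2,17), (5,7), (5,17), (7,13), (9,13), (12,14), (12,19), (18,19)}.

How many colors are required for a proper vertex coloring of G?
χ(G) = 3

Clique number ω(G) = 2 (lower bound: χ ≥ ω).
Odd cycle [14, 0, 18, 19, 12] needs 3 colors (χ ≥ 3).
The coloring below uses 3 colors, so χ(G) = 3.
A valid 3-coloring: color 1: [7, 9, 14, 17, 19]; color 2: [2, 5, 12, 13, 18]; color 3: [0].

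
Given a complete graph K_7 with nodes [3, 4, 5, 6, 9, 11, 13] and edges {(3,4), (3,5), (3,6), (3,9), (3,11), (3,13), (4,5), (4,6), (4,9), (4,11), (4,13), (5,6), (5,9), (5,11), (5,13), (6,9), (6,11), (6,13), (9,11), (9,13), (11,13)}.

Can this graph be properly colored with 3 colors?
The clique on vertices [3, 4, 5, 6, 9, 11, 13] has size 7 > 3, so it alone needs 7 colors.

No, G is not 3-colorable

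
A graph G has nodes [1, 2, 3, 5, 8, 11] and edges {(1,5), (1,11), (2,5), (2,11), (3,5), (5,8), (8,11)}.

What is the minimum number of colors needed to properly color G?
χ(G) = 2

Clique number ω(G) = 2 (lower bound: χ ≥ ω).
The graph is bipartite (no odd cycle), so 2 colors suffice: χ(G) = 2.
A valid 2-coloring: color 1: [5, 11]; color 2: [1, 2, 3, 8].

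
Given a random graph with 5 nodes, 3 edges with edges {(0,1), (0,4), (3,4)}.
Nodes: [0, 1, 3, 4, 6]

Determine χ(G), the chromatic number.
Clique number ω(G) = 2 (lower bound: χ ≥ ω).
The graph is bipartite (no odd cycle), so 2 colors suffice: χ(G) = 2.
A valid 2-coloring: color 1: [1, 4, 6]; color 2: [0, 3].

χ(G) = 2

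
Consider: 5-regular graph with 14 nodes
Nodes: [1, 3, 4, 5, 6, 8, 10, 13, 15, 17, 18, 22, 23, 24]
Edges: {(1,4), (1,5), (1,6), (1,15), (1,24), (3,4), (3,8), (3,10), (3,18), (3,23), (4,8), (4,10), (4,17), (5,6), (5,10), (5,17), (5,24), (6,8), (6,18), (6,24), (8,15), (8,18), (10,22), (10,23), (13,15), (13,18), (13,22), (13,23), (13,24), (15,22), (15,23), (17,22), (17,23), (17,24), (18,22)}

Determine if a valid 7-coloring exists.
Yes, G is 7-colorable

A valid 7-coloring: color 1: [6, 10, 13, 17]; color 2: [4, 5, 15, 18]; color 3: [8, 22, 23, 24]; color 4: [1, 3].
(χ(G) = 4 ≤ 7.)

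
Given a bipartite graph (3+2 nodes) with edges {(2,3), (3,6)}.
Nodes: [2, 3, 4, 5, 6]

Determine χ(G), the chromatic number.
Clique number ω(G) = 2 (lower bound: χ ≥ ω).
The graph is bipartite (no odd cycle), so 2 colors suffice: χ(G) = 2.
A valid 2-coloring: color 1: [3, 4, 5]; color 2: [2, 6].

χ(G) = 2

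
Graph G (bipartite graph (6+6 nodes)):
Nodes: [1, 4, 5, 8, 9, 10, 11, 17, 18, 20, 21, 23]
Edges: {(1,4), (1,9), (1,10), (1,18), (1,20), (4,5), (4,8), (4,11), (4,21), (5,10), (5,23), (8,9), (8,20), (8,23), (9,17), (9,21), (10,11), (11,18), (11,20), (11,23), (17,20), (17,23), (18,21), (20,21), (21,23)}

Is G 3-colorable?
Yes, G is 3-colorable

A valid 3-coloring: color 1: [1, 5, 8, 11, 17, 21]; color 2: [4, 9, 10, 18, 20, 23].
(χ(G) = 2 ≤ 3.)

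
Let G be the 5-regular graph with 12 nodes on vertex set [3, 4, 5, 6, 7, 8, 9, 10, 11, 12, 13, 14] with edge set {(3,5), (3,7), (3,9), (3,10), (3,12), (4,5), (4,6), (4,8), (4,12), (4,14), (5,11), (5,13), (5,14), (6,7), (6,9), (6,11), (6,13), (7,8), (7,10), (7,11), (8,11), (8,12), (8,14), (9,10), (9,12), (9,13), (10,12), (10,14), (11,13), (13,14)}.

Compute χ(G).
χ(G) = 4

Clique number ω(G) = 4 (lower bound: χ ≥ ω).
The clique on [3, 9, 10, 12] has size 4, forcing χ ≥ 4, and the coloring below uses 4 colors, so χ(G) = 4.
A valid 4-coloring: color 1: [3, 4, 13]; color 2: [5, 6, 8, 10]; color 3: [11, 12, 14]; color 4: [7, 9].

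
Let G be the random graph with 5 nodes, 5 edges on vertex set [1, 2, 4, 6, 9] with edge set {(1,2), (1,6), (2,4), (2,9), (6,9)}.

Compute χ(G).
χ(G) = 2

Clique number ω(G) = 2 (lower bound: χ ≥ ω).
The graph is bipartite (no odd cycle), so 2 colors suffice: χ(G) = 2.
A valid 2-coloring: color 1: [2, 6]; color 2: [1, 4, 9].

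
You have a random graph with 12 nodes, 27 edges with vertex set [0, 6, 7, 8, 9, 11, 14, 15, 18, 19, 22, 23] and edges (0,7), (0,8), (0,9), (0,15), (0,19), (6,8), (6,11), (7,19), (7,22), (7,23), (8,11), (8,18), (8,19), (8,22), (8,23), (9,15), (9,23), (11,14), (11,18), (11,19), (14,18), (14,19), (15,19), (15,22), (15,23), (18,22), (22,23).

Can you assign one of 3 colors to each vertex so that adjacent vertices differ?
Suppose a proper 3-coloring c exists. The clique [0, 7, 19] takes 3 distinct colors; by symmetry let c(0) = 1, c(7) = 2, c(19) = 3.
- Vertex 8: neighbors [0, 19] already have colors [1, 3] ⇒ c(8) = 2.
- Vertex 11: neighbors [8, 19] already have colors [2, 3] ⇒ c(11) = 1.
- Vertex 15: neighbors [0, 19] already have colors [1, 3] ⇒ c(15) = 2.
- Vertex 18: neighbors [11, 8] already have colors [1, 2] ⇒ c(18) = 3.
- Vertex 9: neighbors [0, 15] already have colors [1, 2] ⇒ c(9) = 3.
- Vertex 22: neighbors [7, 18] already have colors [2, 3] ⇒ c(22) = 1.
- Vertex 23: neighbors [22, 7, 9] already have colors [1, 2, 3] — all 3 colors blocked. Contradiction.
The forced assignments end in a contradiction, so G has no proper 3-coloring (χ ≥ 4).

No, G is not 3-colorable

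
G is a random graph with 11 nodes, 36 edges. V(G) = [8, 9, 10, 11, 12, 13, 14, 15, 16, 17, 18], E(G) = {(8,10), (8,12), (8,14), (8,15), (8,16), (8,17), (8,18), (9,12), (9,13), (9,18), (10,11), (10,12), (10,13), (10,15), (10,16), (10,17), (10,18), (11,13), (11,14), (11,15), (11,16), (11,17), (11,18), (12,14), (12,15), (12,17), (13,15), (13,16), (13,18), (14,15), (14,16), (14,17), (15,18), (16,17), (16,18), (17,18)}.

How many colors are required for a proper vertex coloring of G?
Clique number ω(G) = 5 (lower bound: χ ≥ ω).
The clique on [8, 10, 16, 17, 18] has size 5, forcing χ ≥ 5, and the coloring below uses 5 colors, so χ(G) = 5.
A valid 5-coloring: color 1: [9, 10, 14]; color 2: [12, 18]; color 3: [8, 11]; color 4: [15, 16]; color 5: [13, 17].

χ(G) = 5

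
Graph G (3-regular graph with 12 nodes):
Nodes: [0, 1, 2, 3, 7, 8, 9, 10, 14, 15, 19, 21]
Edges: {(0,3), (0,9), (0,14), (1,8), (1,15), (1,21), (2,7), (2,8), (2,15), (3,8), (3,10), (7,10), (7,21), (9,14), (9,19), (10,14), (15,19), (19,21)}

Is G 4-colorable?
A valid 4-coloring: color 1: [0, 1, 2, 10, 19]; color 2: [8, 14, 15, 21]; color 3: [3, 7, 9].
(χ(G) = 3 ≤ 4.)

Yes, G is 4-colorable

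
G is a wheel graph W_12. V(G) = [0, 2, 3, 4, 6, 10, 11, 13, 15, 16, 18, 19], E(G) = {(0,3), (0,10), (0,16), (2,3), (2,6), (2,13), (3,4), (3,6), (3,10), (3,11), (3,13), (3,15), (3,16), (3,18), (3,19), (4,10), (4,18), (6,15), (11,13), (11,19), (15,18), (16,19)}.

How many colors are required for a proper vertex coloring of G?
Clique number ω(G) = 3 (lower bound: χ ≥ ω).
Odd cycle [2, 6, 15, 18, 4, 10, 0, 16, 19, 11, 13] needs 3 colors (χ ≥ 3).
Vertex 3 is adjacent to every vertex of [0, 2, 4, 6, 10, 11, 13, 15, 16, 18, 19], which already need 3 colors among themselves, so 3 needs a new color (χ ≥ 4).
The coloring below uses 4 colors, so χ(G) = 4.
A valid 4-coloring: color 1: [3]; color 2: [0, 2, 4, 11, 15]; color 3: [6, 10, 13, 16, 18]; color 4: [19].

χ(G) = 4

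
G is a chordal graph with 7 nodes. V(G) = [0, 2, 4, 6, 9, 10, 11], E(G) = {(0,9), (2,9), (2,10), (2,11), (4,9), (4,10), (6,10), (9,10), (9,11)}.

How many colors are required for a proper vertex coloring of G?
Clique number ω(G) = 3 (lower bound: χ ≥ ω).
The clique on [2, 9, 10] has size 3, forcing χ ≥ 3, and the coloring below uses 3 colors, so χ(G) = 3.
A valid 3-coloring: color 1: [6, 9]; color 2: [0, 10, 11]; color 3: [2, 4].

χ(G) = 3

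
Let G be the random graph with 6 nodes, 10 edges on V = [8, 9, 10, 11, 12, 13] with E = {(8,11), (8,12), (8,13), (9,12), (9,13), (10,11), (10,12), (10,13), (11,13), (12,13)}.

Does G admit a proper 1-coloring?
The clique on vertices [8, 11, 13] has size 3 > 1, so it alone needs 3 colors.

No, G is not 1-colorable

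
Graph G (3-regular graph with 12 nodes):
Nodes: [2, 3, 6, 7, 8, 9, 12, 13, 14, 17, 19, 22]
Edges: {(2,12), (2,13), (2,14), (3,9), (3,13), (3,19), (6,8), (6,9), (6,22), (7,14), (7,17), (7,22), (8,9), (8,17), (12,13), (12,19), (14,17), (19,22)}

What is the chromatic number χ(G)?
Clique number ω(G) = 3 (lower bound: χ ≥ ω).
The clique on [2, 12, 13] has size 3, forcing χ ≥ 3, and the coloring below uses 3 colors, so χ(G) = 3.
A valid 3-coloring: color 1: [3, 8, 12, 14, 22]; color 2: [6, 7, 13, 19]; color 3: [2, 9, 17].

χ(G) = 3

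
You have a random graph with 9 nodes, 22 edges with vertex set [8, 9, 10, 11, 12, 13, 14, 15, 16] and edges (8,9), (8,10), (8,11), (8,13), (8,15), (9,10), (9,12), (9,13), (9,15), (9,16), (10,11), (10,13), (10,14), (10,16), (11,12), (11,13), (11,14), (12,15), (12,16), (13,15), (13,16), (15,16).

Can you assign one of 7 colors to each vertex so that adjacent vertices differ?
A valid 7-coloring: color 1: [9, 11]; color 2: [12, 13, 14]; color 3: [10, 15]; color 4: [8, 16].
(χ(G) = 4 ≤ 7.)

Yes, G is 7-colorable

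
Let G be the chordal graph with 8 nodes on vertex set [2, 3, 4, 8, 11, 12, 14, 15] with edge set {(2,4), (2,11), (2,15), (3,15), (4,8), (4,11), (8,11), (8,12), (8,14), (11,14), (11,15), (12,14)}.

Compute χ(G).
χ(G) = 3

Clique number ω(G) = 3 (lower bound: χ ≥ ω).
The clique on [4, 8, 11] has size 3, forcing χ ≥ 3, and the coloring below uses 3 colors, so χ(G) = 3.
A valid 3-coloring: color 1: [3, 11, 12]; color 2: [2, 8]; color 3: [4, 14, 15].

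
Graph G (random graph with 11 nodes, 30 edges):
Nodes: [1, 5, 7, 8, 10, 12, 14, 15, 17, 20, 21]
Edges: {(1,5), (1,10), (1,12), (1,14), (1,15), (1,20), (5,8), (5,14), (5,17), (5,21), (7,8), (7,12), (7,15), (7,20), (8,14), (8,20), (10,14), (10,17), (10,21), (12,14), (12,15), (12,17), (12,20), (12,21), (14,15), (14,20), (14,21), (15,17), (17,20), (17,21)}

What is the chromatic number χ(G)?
Clique number ω(G) = 4 (lower bound: χ ≥ ω).
The clique on [1, 12, 14, 20] has size 4, forcing χ ≥ 4, and the coloring below uses 4 colors, so χ(G) = 4.
A valid 4-coloring: color 1: [7, 14, 17]; color 2: [5, 10, 12]; color 3: [15, 20, 21]; color 4: [1, 8].

χ(G) = 4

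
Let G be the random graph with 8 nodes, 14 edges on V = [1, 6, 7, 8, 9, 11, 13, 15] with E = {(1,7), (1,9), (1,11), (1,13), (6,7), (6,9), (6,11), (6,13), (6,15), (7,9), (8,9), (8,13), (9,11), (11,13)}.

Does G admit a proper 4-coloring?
A valid 4-coloring: color 1: [9, 13, 15]; color 2: [1, 6, 8]; color 3: [7, 11].
(χ(G) = 3 ≤ 4.)

Yes, G is 4-colorable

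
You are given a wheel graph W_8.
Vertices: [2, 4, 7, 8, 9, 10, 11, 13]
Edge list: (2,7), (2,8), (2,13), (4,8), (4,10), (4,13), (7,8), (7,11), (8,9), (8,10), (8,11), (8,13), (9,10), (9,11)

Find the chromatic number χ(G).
Clique number ω(G) = 3 (lower bound: χ ≥ ω).
Odd cycle [7, 11, 9, 10, 4, 13, 2] needs 3 colors (χ ≥ 3).
Vertex 8 is adjacent to every vertex of [2, 4, 7, 9, 10, 11, 13], which already need 3 colors among themselves, so 8 needs a new color (χ ≥ 4).
The coloring below uses 4 colors, so χ(G) = 4.
A valid 4-coloring: color 1: [8]; color 2: [7, 9, 13]; color 3: [2, 10, 11]; color 4: [4].

χ(G) = 4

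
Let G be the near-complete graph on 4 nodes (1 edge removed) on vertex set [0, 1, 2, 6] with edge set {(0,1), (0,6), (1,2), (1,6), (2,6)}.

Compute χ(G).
Clique number ω(G) = 3 (lower bound: χ ≥ ω).
The clique on [0, 1, 6] has size 3, forcing χ ≥ 3, and the coloring below uses 3 colors, so χ(G) = 3.
A valid 3-coloring: color 1: [1]; color 2: [6]; color 3: [0, 2].

χ(G) = 3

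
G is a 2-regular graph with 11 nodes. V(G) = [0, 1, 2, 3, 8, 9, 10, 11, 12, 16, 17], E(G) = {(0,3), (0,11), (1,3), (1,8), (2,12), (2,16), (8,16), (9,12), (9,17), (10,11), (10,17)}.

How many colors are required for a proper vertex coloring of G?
Clique number ω(G) = 2 (lower bound: χ ≥ ω).
Odd cycle [16, 2, 12, 9, 17, 10, 11, 0, 3, 1, 8] needs 3 colors (χ ≥ 3).
The coloring below uses 3 colors, so χ(G) = 3.
A valid 3-coloring: color 1: [0, 1, 2, 9, 10]; color 2: [3, 8, 11, 12, 17]; color 3: [16].

χ(G) = 3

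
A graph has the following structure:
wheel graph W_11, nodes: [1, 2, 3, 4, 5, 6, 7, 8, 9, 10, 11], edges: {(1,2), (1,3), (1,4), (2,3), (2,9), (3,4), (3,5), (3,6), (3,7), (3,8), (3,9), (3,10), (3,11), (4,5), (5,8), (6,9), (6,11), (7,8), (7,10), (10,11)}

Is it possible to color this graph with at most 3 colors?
Yes, G is 3-colorable

A valid 3-coloring: color 1: [3]; color 2: [2, 4, 6, 8, 10]; color 3: [1, 5, 7, 9, 11].
(χ(G) = 3 ≤ 3.)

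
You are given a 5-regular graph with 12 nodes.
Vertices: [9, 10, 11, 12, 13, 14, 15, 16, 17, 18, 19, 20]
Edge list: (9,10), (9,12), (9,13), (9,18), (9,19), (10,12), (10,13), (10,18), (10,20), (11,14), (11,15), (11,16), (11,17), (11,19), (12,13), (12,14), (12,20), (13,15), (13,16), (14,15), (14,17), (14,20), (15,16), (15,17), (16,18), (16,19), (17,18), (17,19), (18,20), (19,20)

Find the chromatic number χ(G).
χ(G) = 4

Clique number ω(G) = 4 (lower bound: χ ≥ ω).
The clique on [9, 10, 12, 13] has size 4, forcing χ ≥ 4, and the coloring below uses 4 colors, so χ(G) = 4.
A valid 4-coloring: color 1: [10, 14, 19]; color 2: [11, 13, 20]; color 3: [9, 16, 17]; color 4: [12, 15, 18].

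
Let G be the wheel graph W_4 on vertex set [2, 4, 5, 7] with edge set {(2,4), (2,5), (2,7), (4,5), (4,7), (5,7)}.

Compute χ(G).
Clique number ω(G) = 4 (lower bound: χ ≥ ω).
The clique on [2, 4, 5, 7] has size 4, forcing χ ≥ 4, and the coloring below uses 4 colors, so χ(G) = 4.
A valid 4-coloring: color 1: [5]; color 2: [4]; color 3: [2]; color 4: [7].

χ(G) = 4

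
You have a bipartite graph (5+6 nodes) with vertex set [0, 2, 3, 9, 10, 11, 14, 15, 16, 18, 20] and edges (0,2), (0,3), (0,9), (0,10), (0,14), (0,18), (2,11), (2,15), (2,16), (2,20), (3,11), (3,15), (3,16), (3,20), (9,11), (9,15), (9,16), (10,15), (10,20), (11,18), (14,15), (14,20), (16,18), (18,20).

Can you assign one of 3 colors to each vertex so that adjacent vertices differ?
A valid 3-coloring: color 1: [0, 11, 15, 16, 20]; color 2: [2, 3, 9, 10, 14, 18].
(χ(G) = 2 ≤ 3.)

Yes, G is 3-colorable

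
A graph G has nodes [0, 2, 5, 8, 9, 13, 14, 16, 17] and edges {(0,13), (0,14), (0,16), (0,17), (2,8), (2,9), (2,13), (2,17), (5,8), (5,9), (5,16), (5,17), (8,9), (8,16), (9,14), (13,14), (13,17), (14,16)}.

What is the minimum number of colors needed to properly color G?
Clique number ω(G) = 3 (lower bound: χ ≥ ω).
The clique on [0, 14, 16] has size 3, forcing χ ≥ 3, and the coloring below uses 3 colors, so χ(G) = 3.
A valid 3-coloring: color 1: [8, 14, 17]; color 2: [9, 13, 16]; color 3: [0, 2, 5].

χ(G) = 3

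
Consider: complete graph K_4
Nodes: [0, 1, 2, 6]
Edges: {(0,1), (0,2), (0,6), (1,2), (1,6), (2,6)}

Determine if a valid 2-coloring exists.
The clique on vertices [0, 1, 2, 6] has size 4 > 2, so it alone needs 4 colors.

No, G is not 2-colorable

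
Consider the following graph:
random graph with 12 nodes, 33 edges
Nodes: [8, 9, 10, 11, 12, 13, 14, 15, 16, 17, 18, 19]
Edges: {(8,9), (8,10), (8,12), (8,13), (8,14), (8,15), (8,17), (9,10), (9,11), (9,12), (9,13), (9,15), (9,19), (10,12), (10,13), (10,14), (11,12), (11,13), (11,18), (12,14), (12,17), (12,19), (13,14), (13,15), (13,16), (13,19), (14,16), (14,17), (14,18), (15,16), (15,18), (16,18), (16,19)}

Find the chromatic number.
Clique number ω(G) = 4 (lower bound: χ ≥ ω).
The clique on [8, 12, 14, 17] has size 4, forcing χ ≥ 4, and the coloring below uses 4 colors, so χ(G) = 4.
A valid 4-coloring: color 1: [12, 13, 18]; color 2: [9, 14]; color 3: [8, 11, 16]; color 4: [10, 15, 17, 19].

χ(G) = 4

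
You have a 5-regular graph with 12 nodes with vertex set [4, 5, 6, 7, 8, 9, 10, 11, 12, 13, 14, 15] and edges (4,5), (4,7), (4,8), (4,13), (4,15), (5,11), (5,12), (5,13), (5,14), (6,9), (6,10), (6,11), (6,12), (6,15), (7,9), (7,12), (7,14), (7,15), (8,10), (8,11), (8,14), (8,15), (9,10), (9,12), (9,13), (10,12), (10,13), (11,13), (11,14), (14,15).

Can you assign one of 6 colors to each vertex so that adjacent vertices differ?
Yes, G is 6-colorable

A valid 6-coloring: color 1: [5, 7, 10]; color 2: [6, 8, 13]; color 3: [4, 9, 14]; color 4: [11, 12, 15].
(χ(G) = 4 ≤ 6.)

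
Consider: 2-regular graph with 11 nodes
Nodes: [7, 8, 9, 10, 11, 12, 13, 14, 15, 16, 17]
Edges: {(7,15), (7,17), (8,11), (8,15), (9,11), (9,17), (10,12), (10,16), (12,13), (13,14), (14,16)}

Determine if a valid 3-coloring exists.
A valid 3-coloring: color 1: [7, 8, 9, 13, 16]; color 2: [10, 11, 14, 15, 17]; color 3: [12].
(χ(G) = 3 ≤ 3.)

Yes, G is 3-colorable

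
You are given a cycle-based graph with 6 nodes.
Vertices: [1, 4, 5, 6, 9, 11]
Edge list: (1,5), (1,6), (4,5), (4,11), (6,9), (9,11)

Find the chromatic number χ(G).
χ(G) = 2

Clique number ω(G) = 2 (lower bound: χ ≥ ω).
The graph is bipartite (no odd cycle), so 2 colors suffice: χ(G) = 2.
A valid 2-coloring: color 1: [5, 6, 11]; color 2: [1, 4, 9].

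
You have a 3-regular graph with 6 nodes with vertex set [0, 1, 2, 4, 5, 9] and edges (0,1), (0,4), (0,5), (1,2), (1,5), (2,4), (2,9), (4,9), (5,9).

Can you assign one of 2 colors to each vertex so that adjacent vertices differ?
The clique on vertices [0, 1, 5] has size 3 > 2, so it alone needs 3 colors.

No, G is not 2-colorable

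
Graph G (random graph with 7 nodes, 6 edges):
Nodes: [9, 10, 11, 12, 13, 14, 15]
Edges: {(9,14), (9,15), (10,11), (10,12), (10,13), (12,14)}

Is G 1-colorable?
No, G is not 1-colorable

Edge (9,14) forces its endpoints to differ, so 1 color is not enough.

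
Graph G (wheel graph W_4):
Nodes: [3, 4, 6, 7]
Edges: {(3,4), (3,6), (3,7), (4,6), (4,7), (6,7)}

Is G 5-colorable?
Yes, G is 5-colorable

A valid 5-coloring: color 1: [7]; color 2: [3]; color 3: [6]; color 4: [4].
(χ(G) = 4 ≤ 5.)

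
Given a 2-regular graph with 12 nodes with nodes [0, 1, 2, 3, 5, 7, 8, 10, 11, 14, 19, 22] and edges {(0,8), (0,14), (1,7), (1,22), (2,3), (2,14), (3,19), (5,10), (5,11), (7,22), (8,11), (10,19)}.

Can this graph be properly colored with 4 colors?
A valid 4-coloring: color 1: [1, 5, 8, 14, 19]; color 2: [0, 3, 10, 11, 22]; color 3: [2, 7].
(χ(G) = 3 ≤ 4.)

Yes, G is 4-colorable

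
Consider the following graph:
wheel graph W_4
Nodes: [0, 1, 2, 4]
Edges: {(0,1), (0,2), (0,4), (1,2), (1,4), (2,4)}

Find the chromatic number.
Clique number ω(G) = 4 (lower bound: χ ≥ ω).
The clique on [0, 1, 2, 4] has size 4, forcing χ ≥ 4, and the coloring below uses 4 colors, so χ(G) = 4.
A valid 4-coloring: color 1: [4]; color 2: [0]; color 3: [2]; color 4: [1].

χ(G) = 4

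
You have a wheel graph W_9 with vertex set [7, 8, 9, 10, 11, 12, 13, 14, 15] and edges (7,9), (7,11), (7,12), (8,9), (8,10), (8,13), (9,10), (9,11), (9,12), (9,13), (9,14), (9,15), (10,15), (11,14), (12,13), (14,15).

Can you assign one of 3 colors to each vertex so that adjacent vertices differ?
A valid 3-coloring: color 1: [9]; color 2: [8, 11, 12, 15]; color 3: [7, 10, 13, 14].
(χ(G) = 3 ≤ 3.)

Yes, G is 3-colorable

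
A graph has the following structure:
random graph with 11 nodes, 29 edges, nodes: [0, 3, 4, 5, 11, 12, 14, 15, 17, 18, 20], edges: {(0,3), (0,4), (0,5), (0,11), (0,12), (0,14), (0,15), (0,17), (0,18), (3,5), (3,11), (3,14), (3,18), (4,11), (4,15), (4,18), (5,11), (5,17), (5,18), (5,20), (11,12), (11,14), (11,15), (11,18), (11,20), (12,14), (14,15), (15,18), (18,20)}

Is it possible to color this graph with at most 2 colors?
The clique on vertices [0, 3, 5, 11, 18] has size 5 > 2, so it alone needs 5 colors.

No, G is not 2-colorable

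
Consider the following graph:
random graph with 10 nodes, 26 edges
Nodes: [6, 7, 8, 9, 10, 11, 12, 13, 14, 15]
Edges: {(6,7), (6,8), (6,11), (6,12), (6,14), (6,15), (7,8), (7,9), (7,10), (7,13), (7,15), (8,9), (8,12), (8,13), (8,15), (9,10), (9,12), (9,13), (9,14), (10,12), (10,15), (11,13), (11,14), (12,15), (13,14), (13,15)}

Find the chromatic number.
Clique number ω(G) = 4 (lower bound: χ ≥ ω).
The clique on [7, 8, 9, 13] has size 4, forcing χ ≥ 4, and the coloring below uses 4 colors, so χ(G) = 4.
A valid 4-coloring: color 1: [6, 10, 13]; color 2: [7, 12, 14]; color 3: [9, 11, 15]; color 4: [8].

χ(G) = 4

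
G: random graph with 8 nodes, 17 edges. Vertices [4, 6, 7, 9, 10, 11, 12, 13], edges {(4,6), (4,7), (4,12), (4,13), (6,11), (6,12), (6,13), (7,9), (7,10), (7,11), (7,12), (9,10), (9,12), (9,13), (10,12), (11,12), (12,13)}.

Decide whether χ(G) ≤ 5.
Yes, G is 5-colorable

A valid 5-coloring: color 1: [12]; color 2: [7, 13]; color 3: [4, 10, 11]; color 4: [6, 9].
(χ(G) = 4 ≤ 5.)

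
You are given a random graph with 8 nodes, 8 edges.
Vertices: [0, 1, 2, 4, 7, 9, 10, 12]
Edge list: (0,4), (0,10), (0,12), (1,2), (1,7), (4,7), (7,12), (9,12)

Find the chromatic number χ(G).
Clique number ω(G) = 2 (lower bound: χ ≥ ω).
The graph is bipartite (no odd cycle), so 2 colors suffice: χ(G) = 2.
A valid 2-coloring: color 1: [0, 2, 7, 9]; color 2: [1, 4, 10, 12].

χ(G) = 2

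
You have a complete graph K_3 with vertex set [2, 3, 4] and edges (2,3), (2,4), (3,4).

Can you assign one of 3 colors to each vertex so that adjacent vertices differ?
Yes, G is 3-colorable

A valid 3-coloring: color 1: [3]; color 2: [2]; color 3: [4].
(χ(G) = 3 ≤ 3.)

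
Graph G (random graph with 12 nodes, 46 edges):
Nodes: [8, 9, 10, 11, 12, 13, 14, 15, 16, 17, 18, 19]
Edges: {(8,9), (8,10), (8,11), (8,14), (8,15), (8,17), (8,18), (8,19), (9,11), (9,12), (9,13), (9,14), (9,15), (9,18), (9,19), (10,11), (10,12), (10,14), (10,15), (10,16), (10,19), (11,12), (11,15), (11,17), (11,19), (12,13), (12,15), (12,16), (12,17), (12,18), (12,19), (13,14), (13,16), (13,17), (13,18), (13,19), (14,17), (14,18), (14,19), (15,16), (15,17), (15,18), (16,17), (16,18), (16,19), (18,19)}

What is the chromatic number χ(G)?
Clique number ω(G) = 5 (lower bound: χ ≥ ω).
Suppose a proper 5-coloring c exists. The clique [8, 9, 14, 18, 19] takes 5 distinct colors; by symmetry let c(8) = 1, c(9) = 2, c(14) = 3, c(18) = 4, c(19) = 5.
- Vertex 13: neighbors [9, 14, 18, 19] already have colors [2, 3, 4, 5] ⇒ c(13) = 1.
- Vertex 12: neighbors [13, 9, 18, 19] already have colors [1, 2, 4, 5] ⇒ c(12) = 3.
- Vertex 15: neighbors [8, 9, 12, 18] already have colors [1, 2, 3, 4] ⇒ c(15) = 5.
- Vertex 11: neighbors [8, 9, 12, 15] already have colors [1, 2, 3, 5] ⇒ c(11) = 4.
- Vertex 16: neighbors [13, 12, 18, 15] already have colors [1, 3, 4, 5] ⇒ c(16) = 2.
- Vertex 10: neighbors [8, 16, 12, 11, 15] already have colors [1, 2, 3, 4, 5] — all 5 colors blocked. Contradiction.
The forced assignments end in a contradiction, so G has no proper 5-coloring (χ ≥ 6).
The coloring below uses 6 colors, so χ(G) = 6.
A valid 6-coloring: color 1: [15, 19]; color 2: [12, 14]; color 3: [9, 16]; color 4: [11, 18]; color 5: [8, 13]; color 6: [10, 17].

χ(G) = 6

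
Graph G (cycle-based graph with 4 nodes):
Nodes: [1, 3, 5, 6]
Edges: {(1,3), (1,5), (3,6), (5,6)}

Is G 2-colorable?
A valid 2-coloring: color 1: [1, 6]; color 2: [3, 5].
(χ(G) = 2 ≤ 2.)

Yes, G is 2-colorable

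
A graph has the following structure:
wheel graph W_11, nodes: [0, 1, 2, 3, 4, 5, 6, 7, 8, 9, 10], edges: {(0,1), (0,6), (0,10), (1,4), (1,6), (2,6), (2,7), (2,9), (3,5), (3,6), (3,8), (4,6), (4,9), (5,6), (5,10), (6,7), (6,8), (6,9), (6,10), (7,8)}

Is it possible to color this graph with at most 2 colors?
No, G is not 2-colorable

The clique on vertices [0, 1, 6] has size 3 > 2, so it alone needs 3 colors.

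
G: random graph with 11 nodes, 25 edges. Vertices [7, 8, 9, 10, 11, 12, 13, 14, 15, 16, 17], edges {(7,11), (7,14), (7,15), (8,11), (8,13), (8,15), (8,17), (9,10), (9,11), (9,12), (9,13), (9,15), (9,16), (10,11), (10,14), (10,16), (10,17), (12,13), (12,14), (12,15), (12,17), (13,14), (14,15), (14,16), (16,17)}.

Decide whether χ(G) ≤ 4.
A valid 4-coloring: color 1: [9, 14, 17]; color 2: [7, 8, 10, 12]; color 3: [11, 13, 15, 16].
(χ(G) = 3 ≤ 4.)

Yes, G is 4-colorable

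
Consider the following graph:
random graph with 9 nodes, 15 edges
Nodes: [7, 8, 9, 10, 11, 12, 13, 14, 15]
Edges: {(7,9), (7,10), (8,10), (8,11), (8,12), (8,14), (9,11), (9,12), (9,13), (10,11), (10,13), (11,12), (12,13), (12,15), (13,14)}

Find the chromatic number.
χ(G) = 3

Clique number ω(G) = 3 (lower bound: χ ≥ ω).
The clique on [8, 10, 11] has size 3, forcing χ ≥ 3, and the coloring below uses 3 colors, so χ(G) = 3.
A valid 3-coloring: color 1: [10, 12, 14]; color 2: [7, 11, 13, 15]; color 3: [8, 9].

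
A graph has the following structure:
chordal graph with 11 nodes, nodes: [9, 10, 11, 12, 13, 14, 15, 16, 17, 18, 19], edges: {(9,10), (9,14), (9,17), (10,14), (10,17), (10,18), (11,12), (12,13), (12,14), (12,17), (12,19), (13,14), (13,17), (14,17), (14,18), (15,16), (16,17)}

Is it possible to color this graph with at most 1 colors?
The clique on vertices [9, 10, 14, 17] has size 4 > 1, so it alone needs 4 colors.

No, G is not 1-colorable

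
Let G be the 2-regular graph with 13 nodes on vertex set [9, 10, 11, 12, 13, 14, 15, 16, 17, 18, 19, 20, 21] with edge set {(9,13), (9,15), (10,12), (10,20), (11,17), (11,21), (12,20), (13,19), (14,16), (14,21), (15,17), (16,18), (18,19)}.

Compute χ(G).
χ(G) = 3

Clique number ω(G) = 3 (lower bound: χ ≥ ω).
The clique on [10, 12, 20] has size 3, forcing χ ≥ 3, and the coloring below uses 3 colors, so χ(G) = 3.
A valid 3-coloring: color 1: [9, 10, 16, 17, 19, 21]; color 2: [11, 13, 14, 15, 18, 20]; color 3: [12].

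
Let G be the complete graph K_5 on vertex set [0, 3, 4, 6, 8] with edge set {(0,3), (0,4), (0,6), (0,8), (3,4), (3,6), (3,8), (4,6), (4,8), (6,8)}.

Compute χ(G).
Clique number ω(G) = 5 (lower bound: χ ≥ ω).
The clique on [0, 3, 4, 6, 8] has size 5, forcing χ ≥ 5, and the coloring below uses 5 colors, so χ(G) = 5.
A valid 5-coloring: color 1: [3]; color 2: [4]; color 3: [0]; color 4: [6]; color 5: [8].

χ(G) = 5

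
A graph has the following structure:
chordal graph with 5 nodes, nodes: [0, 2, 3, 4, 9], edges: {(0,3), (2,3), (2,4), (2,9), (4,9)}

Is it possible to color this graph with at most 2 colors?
The clique on vertices [2, 4, 9] has size 3 > 2, so it alone needs 3 colors.

No, G is not 2-colorable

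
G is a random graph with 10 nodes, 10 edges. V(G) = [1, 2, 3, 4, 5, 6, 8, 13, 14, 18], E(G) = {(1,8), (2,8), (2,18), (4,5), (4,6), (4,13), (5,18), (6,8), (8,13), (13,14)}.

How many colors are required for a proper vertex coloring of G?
χ(G) = 2

Clique number ω(G) = 2 (lower bound: χ ≥ ω).
The graph is bipartite (no odd cycle), so 2 colors suffice: χ(G) = 2.
A valid 2-coloring: color 1: [3, 4, 8, 14, 18]; color 2: [1, 2, 5, 6, 13].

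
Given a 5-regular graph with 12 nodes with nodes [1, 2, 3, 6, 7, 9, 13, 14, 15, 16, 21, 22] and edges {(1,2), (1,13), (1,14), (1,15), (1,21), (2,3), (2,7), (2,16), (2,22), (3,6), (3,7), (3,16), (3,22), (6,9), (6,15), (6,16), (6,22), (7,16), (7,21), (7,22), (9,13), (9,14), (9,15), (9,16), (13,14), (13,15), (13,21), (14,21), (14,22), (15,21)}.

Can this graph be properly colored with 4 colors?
A valid 4-coloring: color 1: [6, 7, 13]; color 2: [16, 21, 22]; color 3: [1, 3, 9]; color 4: [2, 14, 15].
(χ(G) = 4 ≤ 4.)

Yes, G is 4-colorable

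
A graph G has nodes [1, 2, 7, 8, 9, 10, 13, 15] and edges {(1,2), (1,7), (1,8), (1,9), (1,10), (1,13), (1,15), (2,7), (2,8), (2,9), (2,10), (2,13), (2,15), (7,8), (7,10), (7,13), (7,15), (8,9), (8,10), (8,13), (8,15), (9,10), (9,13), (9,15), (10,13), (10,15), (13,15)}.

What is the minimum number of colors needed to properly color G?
χ(G) = 7

Clique number ω(G) = 7 (lower bound: χ ≥ ω).
The clique on [1, 2, 8, 9, 10, 13, 15] has size 7, forcing χ ≥ 7, and the coloring below uses 7 colors, so χ(G) = 7.
A valid 7-coloring: color 1: [1]; color 2: [8]; color 3: [13]; color 4: [10]; color 5: [15]; color 6: [2]; color 7: [7, 9].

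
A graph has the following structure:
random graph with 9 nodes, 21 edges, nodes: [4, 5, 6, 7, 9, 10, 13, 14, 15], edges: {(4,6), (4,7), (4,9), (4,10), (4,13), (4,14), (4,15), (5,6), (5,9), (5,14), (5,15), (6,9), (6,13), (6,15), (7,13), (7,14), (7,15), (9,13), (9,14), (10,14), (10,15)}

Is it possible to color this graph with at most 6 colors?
Yes, G is 6-colorable

A valid 6-coloring: color 1: [4, 5]; color 2: [6, 7, 10]; color 3: [9, 15]; color 4: [13, 14].
(χ(G) = 4 ≤ 6.)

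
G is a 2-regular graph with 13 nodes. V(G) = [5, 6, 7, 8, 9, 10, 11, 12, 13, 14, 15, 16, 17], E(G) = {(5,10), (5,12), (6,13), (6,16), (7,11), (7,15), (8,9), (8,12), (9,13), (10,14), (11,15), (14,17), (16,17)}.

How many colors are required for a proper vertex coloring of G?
Clique number ω(G) = 3 (lower bound: χ ≥ ω).
The clique on [7, 11, 15] has size 3, forcing χ ≥ 3, and the coloring below uses 3 colors, so χ(G) = 3.
A valid 3-coloring: color 1: [5, 7, 8, 13, 14, 16]; color 2: [6, 9, 10, 12, 15, 17]; color 3: [11].

χ(G) = 3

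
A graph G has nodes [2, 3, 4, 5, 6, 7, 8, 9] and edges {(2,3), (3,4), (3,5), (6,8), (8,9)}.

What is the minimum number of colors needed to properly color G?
χ(G) = 2

Clique number ω(G) = 2 (lower bound: χ ≥ ω).
The graph is bipartite (no odd cycle), so 2 colors suffice: χ(G) = 2.
A valid 2-coloring: color 1: [3, 7, 8]; color 2: [2, 4, 5, 6, 9].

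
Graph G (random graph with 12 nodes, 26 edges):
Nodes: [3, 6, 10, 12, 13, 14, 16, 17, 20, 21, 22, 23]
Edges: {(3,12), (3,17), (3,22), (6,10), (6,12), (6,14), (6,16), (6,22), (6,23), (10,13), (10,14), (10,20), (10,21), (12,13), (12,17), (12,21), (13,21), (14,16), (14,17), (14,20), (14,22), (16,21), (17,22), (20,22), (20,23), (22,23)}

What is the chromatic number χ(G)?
Clique number ω(G) = 3 (lower bound: χ ≥ ω).
The clique on [3, 12, 17] has size 3, forcing χ ≥ 3, and the coloring below uses 3 colors, so χ(G) = 3.
A valid 3-coloring: color 1: [10, 12, 16, 22]; color 2: [6, 17, 20, 21]; color 3: [3, 13, 14, 23].

χ(G) = 3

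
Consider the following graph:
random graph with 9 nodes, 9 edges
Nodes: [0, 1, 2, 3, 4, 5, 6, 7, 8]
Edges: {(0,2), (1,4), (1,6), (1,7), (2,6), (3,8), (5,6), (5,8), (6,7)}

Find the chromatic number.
Clique number ω(G) = 3 (lower bound: χ ≥ ω).
The clique on [1, 6, 7] has size 3, forcing χ ≥ 3, and the coloring below uses 3 colors, so χ(G) = 3.
A valid 3-coloring: color 1: [0, 4, 6, 8]; color 2: [1, 2, 3, 5]; color 3: [7].

χ(G) = 3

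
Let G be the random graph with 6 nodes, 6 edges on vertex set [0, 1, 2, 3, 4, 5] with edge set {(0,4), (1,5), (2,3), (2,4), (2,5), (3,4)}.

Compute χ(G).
χ(G) = 3

Clique number ω(G) = 3 (lower bound: χ ≥ ω).
The clique on [2, 3, 4] has size 3, forcing χ ≥ 3, and the coloring below uses 3 colors, so χ(G) = 3.
A valid 3-coloring: color 1: [4, 5]; color 2: [0, 1, 2]; color 3: [3].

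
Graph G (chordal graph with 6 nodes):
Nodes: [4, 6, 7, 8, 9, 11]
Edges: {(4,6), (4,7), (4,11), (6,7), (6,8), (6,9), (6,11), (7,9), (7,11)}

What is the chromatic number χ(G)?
χ(G) = 4

Clique number ω(G) = 4 (lower bound: χ ≥ ω).
The clique on [4, 6, 7, 11] has size 4, forcing χ ≥ 4, and the coloring below uses 4 colors, so χ(G) = 4.
A valid 4-coloring: color 1: [6]; color 2: [7, 8]; color 3: [9, 11]; color 4: [4].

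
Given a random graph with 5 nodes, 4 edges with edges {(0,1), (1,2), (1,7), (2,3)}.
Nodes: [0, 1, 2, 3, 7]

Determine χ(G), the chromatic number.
χ(G) = 2

Clique number ω(G) = 2 (lower bound: χ ≥ ω).
The graph is bipartite (no odd cycle), so 2 colors suffice: χ(G) = 2.
A valid 2-coloring: color 1: [1, 3]; color 2: [0, 2, 7].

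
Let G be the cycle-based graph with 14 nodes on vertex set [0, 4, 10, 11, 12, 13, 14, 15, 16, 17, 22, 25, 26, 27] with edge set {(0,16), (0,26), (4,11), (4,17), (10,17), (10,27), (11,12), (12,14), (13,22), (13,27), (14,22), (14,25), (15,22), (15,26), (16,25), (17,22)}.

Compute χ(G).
χ(G) = 3

Clique number ω(G) = 2 (lower bound: χ ≥ ω).
Odd cycle [10, 27, 13, 22, 17] needs 3 colors (χ ≥ 3).
The coloring below uses 3 colors, so χ(G) = 3.
A valid 3-coloring: color 1: [4, 10, 12, 16, 22, 26]; color 2: [0, 11, 14, 15, 17, 27]; color 3: [13, 25].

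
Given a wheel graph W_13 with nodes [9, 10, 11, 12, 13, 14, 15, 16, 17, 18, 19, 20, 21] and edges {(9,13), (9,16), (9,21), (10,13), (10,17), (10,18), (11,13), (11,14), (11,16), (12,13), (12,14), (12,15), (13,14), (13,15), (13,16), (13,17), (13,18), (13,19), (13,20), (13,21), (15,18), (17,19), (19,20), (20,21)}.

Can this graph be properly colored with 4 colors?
A valid 4-coloring: color 1: [13]; color 2: [10, 14, 15, 16, 19, 21]; color 3: [9, 11, 12, 17, 18, 20].
(χ(G) = 3 ≤ 4.)

Yes, G is 4-colorable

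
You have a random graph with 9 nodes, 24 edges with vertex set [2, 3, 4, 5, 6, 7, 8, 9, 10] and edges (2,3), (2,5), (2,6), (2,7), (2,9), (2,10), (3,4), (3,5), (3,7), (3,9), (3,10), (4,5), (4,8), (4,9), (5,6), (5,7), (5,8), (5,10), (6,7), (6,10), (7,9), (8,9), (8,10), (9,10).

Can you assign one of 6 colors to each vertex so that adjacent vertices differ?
A valid 6-coloring: color 1: [5, 9]; color 2: [2, 4]; color 3: [3, 6, 8]; color 4: [7, 10].
(χ(G) = 4 ≤ 6.)

Yes, G is 6-colorable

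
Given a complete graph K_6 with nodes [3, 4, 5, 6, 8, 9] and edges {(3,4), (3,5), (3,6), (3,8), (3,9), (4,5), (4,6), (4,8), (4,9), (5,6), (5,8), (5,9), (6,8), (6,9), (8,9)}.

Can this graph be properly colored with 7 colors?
A valid 7-coloring: color 1: [4]; color 2: [3]; color 3: [5]; color 4: [8]; color 5: [6]; color 6: [9].
(χ(G) = 6 ≤ 7.)

Yes, G is 7-colorable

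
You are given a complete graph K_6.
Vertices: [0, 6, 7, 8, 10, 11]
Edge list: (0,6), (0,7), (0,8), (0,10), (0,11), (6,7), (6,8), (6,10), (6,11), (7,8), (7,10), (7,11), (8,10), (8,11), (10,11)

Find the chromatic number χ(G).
Clique number ω(G) = 6 (lower bound: χ ≥ ω).
The clique on [0, 6, 7, 8, 10, 11] has size 6, forcing χ ≥ 6, and the coloring below uses 6 colors, so χ(G) = 6.
A valid 6-coloring: color 1: [11]; color 2: [8]; color 3: [6]; color 4: [0]; color 5: [10]; color 6: [7].

χ(G) = 6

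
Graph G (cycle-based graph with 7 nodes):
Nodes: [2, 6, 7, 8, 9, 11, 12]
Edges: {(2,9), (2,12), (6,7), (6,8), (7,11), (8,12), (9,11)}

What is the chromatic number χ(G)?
χ(G) = 3

Clique number ω(G) = 2 (lower bound: χ ≥ ω).
Odd cycle [12, 2, 9, 11, 7, 6, 8] needs 3 colors (χ ≥ 3).
The coloring below uses 3 colors, so χ(G) = 3.
A valid 3-coloring: color 1: [6, 9, 12]; color 2: [2, 8, 11]; color 3: [7].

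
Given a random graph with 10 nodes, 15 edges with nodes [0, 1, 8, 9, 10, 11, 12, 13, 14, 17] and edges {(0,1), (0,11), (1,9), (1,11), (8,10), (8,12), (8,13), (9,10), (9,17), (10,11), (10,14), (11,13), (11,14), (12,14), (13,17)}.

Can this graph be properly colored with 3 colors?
A valid 3-coloring: color 1: [8, 9, 11]; color 2: [1, 10, 12, 13]; color 3: [0, 14, 17].
(χ(G) = 3 ≤ 3.)

Yes, G is 3-colorable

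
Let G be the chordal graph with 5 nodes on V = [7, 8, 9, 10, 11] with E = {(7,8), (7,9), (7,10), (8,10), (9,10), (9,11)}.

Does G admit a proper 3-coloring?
A valid 3-coloring: color 1: [7, 11]; color 2: [10]; color 3: [8, 9].
(χ(G) = 3 ≤ 3.)

Yes, G is 3-colorable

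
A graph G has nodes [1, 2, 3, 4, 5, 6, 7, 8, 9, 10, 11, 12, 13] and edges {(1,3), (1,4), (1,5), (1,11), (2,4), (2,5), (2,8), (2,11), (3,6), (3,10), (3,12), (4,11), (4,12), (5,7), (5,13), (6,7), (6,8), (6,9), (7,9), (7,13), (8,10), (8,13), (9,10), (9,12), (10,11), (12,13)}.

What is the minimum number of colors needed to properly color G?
Clique number ω(G) = 3 (lower bound: χ ≥ ω).
The clique on [1, 4, 11] has size 3, forcing χ ≥ 3, and the coloring below uses 3 colors, so χ(G) = 3.
A valid 3-coloring: color 1: [1, 2, 7, 10, 12]; color 2: [6, 11, 13]; color 3: [3, 4, 5, 8, 9].

χ(G) = 3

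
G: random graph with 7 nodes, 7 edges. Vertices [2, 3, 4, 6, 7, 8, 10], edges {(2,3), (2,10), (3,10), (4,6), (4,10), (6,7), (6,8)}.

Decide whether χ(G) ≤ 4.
Yes, G is 4-colorable

A valid 4-coloring: color 1: [6, 10]; color 2: [2, 4, 7, 8]; color 3: [3].
(χ(G) = 3 ≤ 4.)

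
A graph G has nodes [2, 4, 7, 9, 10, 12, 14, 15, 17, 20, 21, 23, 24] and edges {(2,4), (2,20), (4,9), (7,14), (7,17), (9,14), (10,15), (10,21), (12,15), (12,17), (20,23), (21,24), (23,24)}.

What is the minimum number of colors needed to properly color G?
Clique number ω(G) = 2 (lower bound: χ ≥ ω).
Odd cycle [20, 2, 4, 9, 14, 7, 17, 12, 15, 10, 21, 24, 23] needs 3 colors (χ ≥ 3).
The coloring below uses 3 colors, so χ(G) = 3.
A valid 3-coloring: color 1: [4, 14, 15, 17, 20, 24]; color 2: [2, 7, 9, 10, 12, 23]; color 3: [21].

χ(G) = 3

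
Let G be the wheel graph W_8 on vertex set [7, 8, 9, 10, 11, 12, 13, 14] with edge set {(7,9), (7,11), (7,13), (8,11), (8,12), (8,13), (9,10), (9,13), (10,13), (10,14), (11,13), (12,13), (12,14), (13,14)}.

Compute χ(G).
χ(G) = 4

Clique number ω(G) = 3 (lower bound: χ ≥ ω).
Odd cycle [9, 10, 14, 12, 8, 11, 7] needs 3 colors (χ ≥ 3).
Vertex 13 is adjacent to every vertex of [7, 8, 9, 10, 11, 12, 14], which already need 3 colors among themselves, so 13 needs a new color (χ ≥ 4).
The coloring below uses 4 colors, so χ(G) = 4.
A valid 4-coloring: color 1: [13]; color 2: [9, 11, 14]; color 3: [7, 10, 12]; color 4: [8].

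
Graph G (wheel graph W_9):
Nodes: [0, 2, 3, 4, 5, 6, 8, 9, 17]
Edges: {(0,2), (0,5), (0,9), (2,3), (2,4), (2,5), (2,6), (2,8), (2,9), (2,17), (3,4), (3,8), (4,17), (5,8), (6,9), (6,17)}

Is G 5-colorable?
Yes, G is 5-colorable

A valid 5-coloring: color 1: [2]; color 2: [3, 5, 9, 17]; color 3: [0, 4, 6, 8].
(χ(G) = 3 ≤ 5.)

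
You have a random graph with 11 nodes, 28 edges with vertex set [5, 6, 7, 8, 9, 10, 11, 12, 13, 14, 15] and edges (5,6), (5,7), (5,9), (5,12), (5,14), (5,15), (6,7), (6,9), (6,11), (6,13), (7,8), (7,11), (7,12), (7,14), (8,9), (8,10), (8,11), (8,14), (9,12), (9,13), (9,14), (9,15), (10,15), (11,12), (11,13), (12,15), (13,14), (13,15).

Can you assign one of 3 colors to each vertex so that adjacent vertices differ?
No, G is not 3-colorable

The clique on vertices [5, 9, 12, 15] has size 4 > 3, so it alone needs 4 colors.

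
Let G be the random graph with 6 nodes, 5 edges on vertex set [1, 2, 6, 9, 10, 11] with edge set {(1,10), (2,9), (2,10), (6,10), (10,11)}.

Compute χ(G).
χ(G) = 2

Clique number ω(G) = 2 (lower bound: χ ≥ ω).
The graph is bipartite (no odd cycle), so 2 colors suffice: χ(G) = 2.
A valid 2-coloring: color 1: [9, 10]; color 2: [1, 2, 6, 11].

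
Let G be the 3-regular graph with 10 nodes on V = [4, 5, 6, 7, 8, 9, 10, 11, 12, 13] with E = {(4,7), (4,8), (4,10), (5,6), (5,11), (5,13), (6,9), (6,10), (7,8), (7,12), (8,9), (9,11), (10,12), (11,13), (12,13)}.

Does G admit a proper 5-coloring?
Yes, G is 5-colorable

A valid 5-coloring: color 1: [4, 5, 9, 12]; color 2: [6, 7, 13]; color 3: [8, 10, 11].
(χ(G) = 3 ≤ 5.)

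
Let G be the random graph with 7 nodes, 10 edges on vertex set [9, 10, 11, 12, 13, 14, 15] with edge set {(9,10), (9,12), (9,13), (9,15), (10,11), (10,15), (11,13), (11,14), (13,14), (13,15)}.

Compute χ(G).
Clique number ω(G) = 3 (lower bound: χ ≥ ω).
The clique on [9, 10, 15] has size 3, forcing χ ≥ 3, and the coloring below uses 3 colors, so χ(G) = 3.
A valid 3-coloring: color 1: [9, 14]; color 2: [10, 12, 13]; color 3: [11, 15].

χ(G) = 3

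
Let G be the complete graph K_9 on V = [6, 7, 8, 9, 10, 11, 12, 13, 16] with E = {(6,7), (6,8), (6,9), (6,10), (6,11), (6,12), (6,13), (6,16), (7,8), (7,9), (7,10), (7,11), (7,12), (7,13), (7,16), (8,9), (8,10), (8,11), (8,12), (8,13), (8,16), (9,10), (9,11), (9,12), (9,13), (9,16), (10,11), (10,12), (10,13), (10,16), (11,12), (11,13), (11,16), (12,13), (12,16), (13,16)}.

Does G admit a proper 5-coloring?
The clique on vertices [6, 7, 8, 9, 10, 11, 12, 13, 16] has size 9 > 5, so it alone needs 9 colors.

No, G is not 5-colorable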